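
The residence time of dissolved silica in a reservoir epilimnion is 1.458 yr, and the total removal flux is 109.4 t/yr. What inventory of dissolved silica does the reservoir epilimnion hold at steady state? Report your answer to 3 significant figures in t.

τ = M/F ⇒ M = τ × F = 1.458 × 109.4 = 159.5 t.

160 t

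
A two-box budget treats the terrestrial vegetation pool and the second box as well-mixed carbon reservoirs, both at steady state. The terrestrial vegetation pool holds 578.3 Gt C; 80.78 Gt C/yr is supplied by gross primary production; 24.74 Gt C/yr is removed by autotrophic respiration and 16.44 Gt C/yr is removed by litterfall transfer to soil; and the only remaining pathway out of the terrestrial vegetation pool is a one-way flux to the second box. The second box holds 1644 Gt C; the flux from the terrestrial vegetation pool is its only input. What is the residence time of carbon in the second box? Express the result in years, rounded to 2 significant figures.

Balance the terrestrial vegetation pool: ΣF_in = 80.780 Gt C/yr.
Flux to the second box = ΣF_in − (24.74 + 16.44) = 39.600 Gt C/yr.
At steady state the output of the second box equals its input, 39.600 Gt C/yr.
τ = M / F = 1644 / 39.600 = 41.52 yr.

42 yr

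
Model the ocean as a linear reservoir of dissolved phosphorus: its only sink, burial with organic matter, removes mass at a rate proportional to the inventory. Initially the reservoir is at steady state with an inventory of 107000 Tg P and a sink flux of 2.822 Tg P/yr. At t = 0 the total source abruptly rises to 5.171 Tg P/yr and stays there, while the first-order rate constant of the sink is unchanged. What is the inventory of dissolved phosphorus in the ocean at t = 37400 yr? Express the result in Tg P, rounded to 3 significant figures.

τ = M₀/F₀ = 107000/2.822 = 37920 yr; rate constant k = 1/τ.
New steady state M_∞ = F₁/k = F₁·τ = 5.171 × 37920 = 196070 Tg P.
M(t) = M_∞ + (M₀ − M_∞)·e^(−t/τ); t/τ = 37400/37920 = 0.9864, so e^(−t/τ) = 0.3729.
M(t) = 196070 − 89070 × 0.3729 = 162850 Tg P.

163000 Tg P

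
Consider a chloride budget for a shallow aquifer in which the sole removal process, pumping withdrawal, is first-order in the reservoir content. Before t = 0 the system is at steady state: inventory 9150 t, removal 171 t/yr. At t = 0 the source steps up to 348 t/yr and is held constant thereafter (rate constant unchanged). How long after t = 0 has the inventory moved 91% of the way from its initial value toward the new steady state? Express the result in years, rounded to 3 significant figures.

τ = M₀/F₀ = 9150/171 = 53.51 yr.
The remaining gap fraction is e^(−t/τ); 91% covered ⇒ e^(−t/τ) = 0.0900.
t = −τ ln(0.0900) = 53.51 × 2.408 = 128.8 yr.

129 yr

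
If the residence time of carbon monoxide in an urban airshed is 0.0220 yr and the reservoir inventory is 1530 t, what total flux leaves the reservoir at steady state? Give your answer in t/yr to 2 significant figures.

F = M / τ = 1530 / 0.0220 = 69550 t/yr.

70000 t/yr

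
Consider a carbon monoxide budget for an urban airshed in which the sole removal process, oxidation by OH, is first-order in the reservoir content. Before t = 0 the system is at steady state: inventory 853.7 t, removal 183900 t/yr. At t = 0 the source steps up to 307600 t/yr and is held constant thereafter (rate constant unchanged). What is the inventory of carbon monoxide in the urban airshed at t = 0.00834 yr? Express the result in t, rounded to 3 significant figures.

τ = M₀/F₀ = 853.7/183900 = 0.004642 yr; rate constant k = 1/τ.
New steady state M_∞ = F₁/k = F₁·τ = 307600 × 0.004642 = 1427.9 t.
M(t) = M_∞ + (M₀ − M_∞)·e^(−t/τ); t/τ = 0.00834/0.004642 = 1.797, so e^(−t/τ) = 0.1659.
M(t) = 1427.9 − 574.2 × 0.1659 = 1332.7 t.

1330 t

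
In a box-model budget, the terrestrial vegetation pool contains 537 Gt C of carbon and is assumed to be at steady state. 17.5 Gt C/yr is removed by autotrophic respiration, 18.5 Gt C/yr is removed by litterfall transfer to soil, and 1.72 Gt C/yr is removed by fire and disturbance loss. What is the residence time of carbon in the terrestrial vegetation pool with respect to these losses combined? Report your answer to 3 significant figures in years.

14.2 yr

Total removal = 17.50 + 18.50 + 1.720 = 37.720 Gt C/yr.
τ = M / ΣF_out = 537 / 37.720 = 14.24 yr.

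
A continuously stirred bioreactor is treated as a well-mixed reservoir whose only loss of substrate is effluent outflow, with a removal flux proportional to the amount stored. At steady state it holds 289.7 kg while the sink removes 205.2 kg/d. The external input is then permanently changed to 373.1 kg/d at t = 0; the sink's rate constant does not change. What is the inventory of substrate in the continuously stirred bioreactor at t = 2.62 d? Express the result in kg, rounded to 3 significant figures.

τ = M₀/F₀ = 289.7/205.2 = 1.412 d; rate constant k = 1/τ.
New steady state M_∞ = F₁/k = F₁·τ = 373.1 × 1.412 = 526.74 kg.
M(t) = M_∞ + (M₀ − M_∞)·e^(−t/τ); t/τ = 2.62/1.412 = 1.856, so e^(−t/τ) = 0.1563.
M(t) = 526.74 − 237.0 × 0.1563 = 489.68 kg.

490 kg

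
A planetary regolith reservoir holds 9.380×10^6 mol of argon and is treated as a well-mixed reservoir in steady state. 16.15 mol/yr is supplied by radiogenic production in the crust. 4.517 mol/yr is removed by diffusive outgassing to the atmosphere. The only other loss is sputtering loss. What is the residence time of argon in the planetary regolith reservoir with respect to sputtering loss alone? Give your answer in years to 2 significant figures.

At steady state ΣF_in = ΣF_out.
ΣF_in = 16.150 mol/yr.
Sputtering loss flux = ΣF_in − (4.517) = 16.150 − 4.517 = 11.63 mol/yr.
τ = M / F = 9.380×10^6 / 11.63 = 806300 yr.

810000 yr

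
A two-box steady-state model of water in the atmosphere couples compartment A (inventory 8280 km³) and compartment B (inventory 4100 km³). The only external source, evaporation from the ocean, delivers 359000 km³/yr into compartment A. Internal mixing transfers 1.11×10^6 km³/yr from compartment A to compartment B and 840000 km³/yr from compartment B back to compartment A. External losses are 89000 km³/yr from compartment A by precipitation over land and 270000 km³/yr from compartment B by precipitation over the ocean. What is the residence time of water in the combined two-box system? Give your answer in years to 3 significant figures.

0.0345 yr

For the system as a whole, the A↔B exchange is internal and contributes nothing to the throughput; only the external sinks remove mass.
M_total = 8280 + 4100 = 12380 km³.
ΣF_external_out = 89000 + 270000 = 359000 km³/yr.
τ = M_total / ΣF_ext = 12380 / 359000 = 0.03448 yr.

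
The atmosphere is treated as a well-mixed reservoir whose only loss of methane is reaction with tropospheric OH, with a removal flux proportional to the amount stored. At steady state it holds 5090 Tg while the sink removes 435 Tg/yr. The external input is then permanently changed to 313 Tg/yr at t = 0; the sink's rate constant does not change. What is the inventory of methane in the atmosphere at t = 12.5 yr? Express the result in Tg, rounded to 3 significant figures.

4150 Tg

τ = M₀/F₀ = 5090/435 = 11.70 yr; rate constant k = 1/τ.
New steady state M_∞ = F₁/k = F₁·τ = 313 × 11.70 = 3662.5 Tg.
M(t) = M_∞ + (M₀ − M_∞)·e^(−t/τ); t/τ = 12.5/11.70 = 1.068, so e^(−t/τ) = 0.3436.
M(t) = 3662.5 + 1428 × 0.3436 = 4153.0 Tg.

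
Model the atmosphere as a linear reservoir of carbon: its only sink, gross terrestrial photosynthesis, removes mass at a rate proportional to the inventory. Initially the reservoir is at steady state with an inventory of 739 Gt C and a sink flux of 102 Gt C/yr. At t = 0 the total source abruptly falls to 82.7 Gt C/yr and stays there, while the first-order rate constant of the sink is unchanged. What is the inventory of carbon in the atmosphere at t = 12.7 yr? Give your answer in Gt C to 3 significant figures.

The sink rate constant is k = F₀/M₀ = 102/739 = 0.1380 yr⁻¹.
Solving dM/dt = F₁ − kM with M(0) = M₀ gives M(t) = F₁/k + (M₀ − F₁/k)·e^(−kt).
F₁/k = 82.7/0.1380 = 599.17 Gt C; kt = 0.1380 × 12.7 = 1.753, e^(−kt) = 0.1733.
M(12.7) = 599.17 + (739 − 599.17) × 0.1733 = 599.17 + 24.23 = 623.40 Gt C.

623 Gt C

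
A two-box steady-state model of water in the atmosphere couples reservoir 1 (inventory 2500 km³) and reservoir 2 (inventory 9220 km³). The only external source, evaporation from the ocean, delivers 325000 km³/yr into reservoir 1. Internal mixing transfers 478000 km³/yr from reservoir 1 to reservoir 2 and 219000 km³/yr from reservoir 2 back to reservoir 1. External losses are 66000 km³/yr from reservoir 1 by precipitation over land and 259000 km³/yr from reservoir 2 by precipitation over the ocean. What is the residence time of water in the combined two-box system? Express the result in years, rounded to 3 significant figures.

Residence time in the combined system uses the total inventory and the total *external* removal — internal exchanges between the two boxes cancel.
M_total = 2500 + 9220 = 11720 km³.
ΣF_external_out = 66000 + 259000 = 325000 km³/yr.
τ = M_total / ΣF_ext = 11720 / 325000 = 0.03606 yr.

0.0361 yr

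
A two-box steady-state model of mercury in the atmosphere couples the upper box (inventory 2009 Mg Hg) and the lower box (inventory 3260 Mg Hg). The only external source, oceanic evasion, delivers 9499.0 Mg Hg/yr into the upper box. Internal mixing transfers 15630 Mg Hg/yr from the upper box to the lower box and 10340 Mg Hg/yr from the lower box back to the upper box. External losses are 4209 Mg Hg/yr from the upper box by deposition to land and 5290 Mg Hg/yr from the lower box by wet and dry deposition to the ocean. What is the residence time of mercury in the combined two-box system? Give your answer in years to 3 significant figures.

0.555 yr

For the system as a whole, the A↔B exchange is internal and contributes nothing to the throughput; only the external sinks remove mass.
M_total = 2009 + 3260 = 5269.0 Mg Hg.
ΣF_external_out = 4209 + 5290 = 9499.0 Mg Hg/yr.
τ = M_total / ΣF_ext = 5269.0 / 9499.0 = 0.5547 yr.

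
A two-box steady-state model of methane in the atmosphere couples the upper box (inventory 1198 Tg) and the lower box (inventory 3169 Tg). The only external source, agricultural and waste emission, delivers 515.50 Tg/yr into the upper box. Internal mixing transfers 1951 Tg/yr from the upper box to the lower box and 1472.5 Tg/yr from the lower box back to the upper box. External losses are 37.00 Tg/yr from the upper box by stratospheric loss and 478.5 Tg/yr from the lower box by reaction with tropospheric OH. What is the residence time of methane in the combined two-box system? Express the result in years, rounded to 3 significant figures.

For the system as a whole, the A↔B exchange is internal and contributes nothing to the throughput; only the external sinks remove mass.
M_total = 1198 + 3169 = 4367.0 Tg.
ΣF_external_out = 37.00 + 478.5 = 515.50 Tg/yr.
τ = M_total / ΣF_ext = 4367.0 / 515.50 = 8.471 yr.

8.47 yr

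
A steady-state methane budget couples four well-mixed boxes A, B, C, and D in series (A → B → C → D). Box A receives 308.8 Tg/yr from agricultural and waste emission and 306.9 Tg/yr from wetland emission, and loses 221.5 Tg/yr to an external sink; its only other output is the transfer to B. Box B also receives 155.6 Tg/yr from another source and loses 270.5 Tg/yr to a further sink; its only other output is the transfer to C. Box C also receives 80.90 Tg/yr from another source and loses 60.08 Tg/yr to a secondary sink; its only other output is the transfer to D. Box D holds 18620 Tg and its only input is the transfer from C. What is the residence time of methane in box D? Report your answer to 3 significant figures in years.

62.0 yr

Box A: F(A→B) = (308.8 + 306.9) − 221.5 = 394.20 Tg/yr.
Box B: F(B→C) = (394.20 + 155.6) − 270.5 = 279.30 Tg/yr.
Box C: F(C→D) = (279.30 + 80.90) − 60.08 = 300.12 Tg/yr.
Box D throughput = its input = 300.12 Tg/yr; τ = 18620 / 300.12 = 62.04 yr.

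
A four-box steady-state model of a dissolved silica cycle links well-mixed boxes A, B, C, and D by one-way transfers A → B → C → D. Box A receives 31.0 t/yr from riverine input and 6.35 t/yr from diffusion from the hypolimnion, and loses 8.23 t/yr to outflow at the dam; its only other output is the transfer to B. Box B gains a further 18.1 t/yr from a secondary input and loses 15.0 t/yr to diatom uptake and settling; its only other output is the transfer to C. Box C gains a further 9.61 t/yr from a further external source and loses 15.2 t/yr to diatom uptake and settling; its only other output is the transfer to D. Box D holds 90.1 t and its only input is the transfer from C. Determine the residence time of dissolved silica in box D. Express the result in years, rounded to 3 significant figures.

3.38 yr

Box A: F(A→B) = (31.0 + 6.35) − 8.23 = 29.120 t/yr.
Box B: F(B→C) = (29.120 + 18.1) − 15.0 = 32.220 t/yr.
Box C: F(C→D) = (32.220 + 9.61) − 15.2 = 26.630 t/yr.
Box D throughput = its input = 26.630 t/yr; τ = 90.1 / 26.630 = 3.383 yr.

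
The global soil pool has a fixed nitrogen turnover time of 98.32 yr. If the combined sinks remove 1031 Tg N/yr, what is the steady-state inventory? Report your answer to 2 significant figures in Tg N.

τ = M/F ⇒ M = τ × F = 98.32 × 1031 = 101400 Tg N.

100000 Tg N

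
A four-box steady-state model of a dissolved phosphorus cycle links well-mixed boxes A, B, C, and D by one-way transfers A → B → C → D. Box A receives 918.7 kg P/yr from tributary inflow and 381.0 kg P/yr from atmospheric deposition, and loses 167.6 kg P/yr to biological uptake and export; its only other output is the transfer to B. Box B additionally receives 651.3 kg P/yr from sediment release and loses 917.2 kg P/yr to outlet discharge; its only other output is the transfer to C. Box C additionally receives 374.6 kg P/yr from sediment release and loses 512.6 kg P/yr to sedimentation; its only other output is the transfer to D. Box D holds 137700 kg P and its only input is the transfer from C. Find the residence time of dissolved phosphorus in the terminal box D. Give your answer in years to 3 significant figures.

Box A: F(A→B) = (918.7 + 381.0) − 167.6 = 1132.1 kg P/yr.
Box B: F(B→C) = (1132.1 + 651.3) − 917.2 = 866.20 kg P/yr.
Box C: F(C→D) = (866.20 + 374.6) − 512.6 = 728.20 kg P/yr.
Box D throughput = its input = 728.20 kg P/yr; τ = 137700 / 728.20 = 189.1 yr.

189 yr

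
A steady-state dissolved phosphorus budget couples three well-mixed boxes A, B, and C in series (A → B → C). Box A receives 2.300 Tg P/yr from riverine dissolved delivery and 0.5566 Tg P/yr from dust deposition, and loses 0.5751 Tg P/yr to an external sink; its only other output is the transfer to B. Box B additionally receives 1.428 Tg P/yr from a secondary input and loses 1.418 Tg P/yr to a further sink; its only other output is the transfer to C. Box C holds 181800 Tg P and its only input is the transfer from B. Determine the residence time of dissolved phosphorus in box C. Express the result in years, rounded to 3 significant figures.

Box A: F(A→B) = (2.300 + 0.5566) − 0.5751 = 2.2815 Tg P/yr.
Box B: F(B→C) = (2.2815 + 1.428) − 1.418 = 2.2915 Tg P/yr.
Box C throughput = its input = 2.2915 Tg P/yr; τ = 181800 / 2.2915 = 79340 yr.

79300 yr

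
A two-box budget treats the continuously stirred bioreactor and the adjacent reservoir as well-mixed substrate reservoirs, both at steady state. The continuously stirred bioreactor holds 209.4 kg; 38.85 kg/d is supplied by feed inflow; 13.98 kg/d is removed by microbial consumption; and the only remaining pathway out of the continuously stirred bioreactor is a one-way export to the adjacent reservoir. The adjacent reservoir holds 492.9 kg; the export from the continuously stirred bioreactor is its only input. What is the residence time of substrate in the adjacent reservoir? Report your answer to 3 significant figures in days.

Balance the continuously stirred bioreactor: ΣF_in = 38.850 kg/d.
Export to the adjacent reservoir = ΣF_in − (13.98) = 24.870 kg/d.
At steady state the output of the adjacent reservoir equals its input, 24.870 kg/d.
τ = M / F = 492.9 / 24.870 = 19.82 d.

19.8 d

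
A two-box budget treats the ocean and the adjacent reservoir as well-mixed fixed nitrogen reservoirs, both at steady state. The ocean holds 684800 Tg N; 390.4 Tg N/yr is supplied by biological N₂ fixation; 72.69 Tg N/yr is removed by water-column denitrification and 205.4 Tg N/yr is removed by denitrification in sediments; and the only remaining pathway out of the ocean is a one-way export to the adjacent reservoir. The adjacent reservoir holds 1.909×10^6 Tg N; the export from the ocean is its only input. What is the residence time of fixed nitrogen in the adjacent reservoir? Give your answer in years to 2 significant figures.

Balance the ocean: ΣF_in = 390.40 Tg N/yr.
Export to the adjacent reservoir = ΣF_in − (72.69 + 205.4) = 112.31 Tg N/yr.
At steady state the output of the adjacent reservoir equals its input, 112.31 Tg N/yr.
τ = M / F = 1.909×10^6 / 112.31 = 17000 yr.

17000 yr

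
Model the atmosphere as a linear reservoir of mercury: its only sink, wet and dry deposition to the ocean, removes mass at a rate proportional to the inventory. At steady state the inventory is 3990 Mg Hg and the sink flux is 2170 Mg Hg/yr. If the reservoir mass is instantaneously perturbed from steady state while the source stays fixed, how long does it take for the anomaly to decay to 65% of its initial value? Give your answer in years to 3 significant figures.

For a linear reservoir the anomaly decays as exp(−t/τ) with τ = M/F = 3990/2170 = 1.839 yr.
exp(−t/τ) = 0.65 ⇒ t = −τ ln(0.65) = 1.839 × 0.4308 = 0.7921 yr.

0.792 yr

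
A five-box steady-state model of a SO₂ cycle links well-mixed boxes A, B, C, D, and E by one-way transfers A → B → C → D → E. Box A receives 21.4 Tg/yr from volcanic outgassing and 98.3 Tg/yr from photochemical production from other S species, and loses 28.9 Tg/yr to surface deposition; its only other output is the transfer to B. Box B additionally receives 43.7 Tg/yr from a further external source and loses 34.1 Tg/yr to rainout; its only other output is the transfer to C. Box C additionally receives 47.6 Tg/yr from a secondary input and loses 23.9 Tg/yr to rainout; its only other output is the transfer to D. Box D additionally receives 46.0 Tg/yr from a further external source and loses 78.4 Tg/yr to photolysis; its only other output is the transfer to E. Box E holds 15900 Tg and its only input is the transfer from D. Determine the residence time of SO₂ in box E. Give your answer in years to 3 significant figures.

173 yr

Box A: F(A→B) = (21.4 + 98.3) − 28.9 = 90.800 Tg/yr.
Box B: F(B→C) = (90.800 + 43.7) − 34.1 = 100.40 Tg/yr.
Box C: F(C→D) = (100.40 + 47.6) − 23.9 = 124.10 Tg/yr.
Box D: F(D→E) = (124.10 + 46.0) − 78.4 = 91.700 Tg/yr.
Box E throughput = its input = 91.700 Tg/yr; τ = 15900 / 91.700 = 173.4 yr.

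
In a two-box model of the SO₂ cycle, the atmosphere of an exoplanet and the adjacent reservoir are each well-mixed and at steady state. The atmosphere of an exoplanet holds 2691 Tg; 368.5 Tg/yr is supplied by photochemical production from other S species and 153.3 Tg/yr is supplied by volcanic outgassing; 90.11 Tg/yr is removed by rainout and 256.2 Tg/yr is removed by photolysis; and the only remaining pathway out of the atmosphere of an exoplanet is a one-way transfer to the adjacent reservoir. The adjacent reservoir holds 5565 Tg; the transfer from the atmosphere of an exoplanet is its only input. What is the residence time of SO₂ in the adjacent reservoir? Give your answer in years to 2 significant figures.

Balance the atmosphere of an exoplanet: ΣF_in = 368.5 + 153.3 = 521.80 Tg/yr.
Transfer to the adjacent reservoir = ΣF_in − (90.11 + 256.2) = 175.49 Tg/yr.
At steady state the output of the adjacent reservoir equals its input, 175.49 Tg/yr.
τ = M / F = 5565 / 175.49 = 31.71 yr.

32 yr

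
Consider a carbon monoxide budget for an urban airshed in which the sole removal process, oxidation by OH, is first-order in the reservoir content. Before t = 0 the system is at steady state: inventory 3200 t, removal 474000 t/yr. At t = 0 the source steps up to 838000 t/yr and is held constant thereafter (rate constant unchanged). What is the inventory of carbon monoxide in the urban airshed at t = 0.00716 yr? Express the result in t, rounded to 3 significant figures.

4810 t

Residence time τ = M₀/F₀ = 0.006751 yr. The eventual steady state is M_∞ = M₀·(F₁/F₀) = 3200 × 838000/474000 = 5657.4 t.
The anomaly ΔM(t) = M(t) − M_∞ decays as ΔM₀·e^(−t/τ) with ΔM₀ = 3200 − 5657.4 = −2457 t.
At t = 0.00716 yr, e^(−t/τ) = e^(−1.061) = 0.3463, so ΔM = −850.9 t and M = 5657.4 − 850.9 = 4806.5 t.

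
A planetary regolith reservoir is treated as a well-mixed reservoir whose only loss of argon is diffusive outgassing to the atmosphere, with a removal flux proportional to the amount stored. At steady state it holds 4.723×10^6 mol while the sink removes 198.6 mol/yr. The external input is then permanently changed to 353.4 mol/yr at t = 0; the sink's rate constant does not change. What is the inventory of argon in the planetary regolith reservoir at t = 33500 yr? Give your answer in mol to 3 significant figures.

7.50×10^6 mol

Residence time τ = M₀/F₀ = 23780 yr. The eventual steady state is M_∞ = M₀·(F₁/F₀) = 4.723×10^6 × 353.4/198.6 = 8.4044×10^6 mol.
The anomaly ΔM(t) = M(t) − M_∞ decays as ΔM₀·e^(−t/τ) with ΔM₀ = 4.723×10^6 − 8.4044×10^6 = −3.681×10^6 mol.
At t = 33500 yr, e^(−t/τ) = e^(−1.409) = 0.2445, so ΔM = −900000 mol and M = 8.4044×10^6 − 900000 = 7.5044×10^6 mol.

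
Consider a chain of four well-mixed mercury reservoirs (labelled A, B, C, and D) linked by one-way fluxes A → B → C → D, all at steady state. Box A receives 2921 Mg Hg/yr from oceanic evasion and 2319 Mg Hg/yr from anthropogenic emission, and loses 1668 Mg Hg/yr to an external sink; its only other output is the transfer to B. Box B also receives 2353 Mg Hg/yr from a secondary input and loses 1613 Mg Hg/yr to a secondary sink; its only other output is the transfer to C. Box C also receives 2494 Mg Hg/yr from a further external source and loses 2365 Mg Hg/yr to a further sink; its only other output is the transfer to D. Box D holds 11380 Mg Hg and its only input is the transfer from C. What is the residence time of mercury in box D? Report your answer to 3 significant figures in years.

2.56 yr

Box A: F(A→B) = (2921 + 2319) − 1668 = 3572.0 Mg Hg/yr.
Box B: F(B→C) = (3572.0 + 2353) − 1613 = 4312.0 Mg Hg/yr.
Box C: F(C→D) = (4312.0 + 2494) − 2365 = 4441.0 Mg Hg/yr.
Box D throughput = its input = 4441.0 Mg Hg/yr; τ = 11380 / 4441.0 = 2.562 yr.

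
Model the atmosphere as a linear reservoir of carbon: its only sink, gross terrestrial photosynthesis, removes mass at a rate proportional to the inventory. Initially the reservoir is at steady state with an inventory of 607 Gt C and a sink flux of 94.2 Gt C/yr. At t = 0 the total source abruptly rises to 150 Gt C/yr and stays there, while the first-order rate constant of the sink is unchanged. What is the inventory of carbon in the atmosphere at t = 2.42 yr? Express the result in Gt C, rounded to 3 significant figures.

τ = M₀/F₀ = 607/94.2 = 6.444 yr; rate constant k = 1/τ.
New steady state M_∞ = F₁/k = F₁·τ = 150 × 6.444 = 966.56 Gt C.
M(t) = M_∞ + (M₀ − M_∞)·e^(−t/τ); t/τ = 2.42/6.444 = 0.3756, so e^(−t/τ) = 0.6869.
M(t) = 966.56 − 359.6 × 0.6869 = 719.58 Gt C.

720 Gt C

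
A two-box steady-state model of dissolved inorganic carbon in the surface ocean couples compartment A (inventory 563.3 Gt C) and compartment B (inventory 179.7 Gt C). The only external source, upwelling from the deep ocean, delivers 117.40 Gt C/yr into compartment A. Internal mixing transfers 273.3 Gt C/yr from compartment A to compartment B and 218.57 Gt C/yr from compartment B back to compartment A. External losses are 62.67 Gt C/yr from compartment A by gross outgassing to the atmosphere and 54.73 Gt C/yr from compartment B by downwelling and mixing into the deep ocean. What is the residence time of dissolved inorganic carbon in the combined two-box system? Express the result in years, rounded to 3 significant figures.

Treat the two boxes together as one reservoir: the mixing fluxes between them are internal recycling, so τ = ΣM / Σ(external losses).
M_total = 563.3 + 179.7 = 743.00 Gt C.
ΣF_external_out = 62.67 + 54.73 = 117.40 Gt C/yr.
τ = M_total / ΣF_ext = 743.00 / 117.40 = 6.329 yr.

6.33 yr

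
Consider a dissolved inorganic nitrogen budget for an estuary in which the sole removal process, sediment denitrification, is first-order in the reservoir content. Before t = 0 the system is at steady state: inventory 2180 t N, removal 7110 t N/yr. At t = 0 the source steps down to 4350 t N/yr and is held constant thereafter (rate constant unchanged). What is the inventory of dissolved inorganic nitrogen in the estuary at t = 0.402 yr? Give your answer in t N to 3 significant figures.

1560 t N

Residence time τ = M₀/F₀ = 0.3066 yr. The eventual steady state is M_∞ = M₀·(F₁/F₀) = 2180 × 4350/7110 = 1333.8 t N.
The anomaly ΔM(t) = M(t) − M_∞ decays as ΔM₀·e^(−t/τ) with ΔM₀ = 2180 − 1333.8 = 846.2 t N.
At t = 0.402 yr, e^(−t/τ) = e^(−1.311) = 0.2695, so ΔM = 228.1 t N and M = 1333.8 + 228.1 = 1561.8 t N.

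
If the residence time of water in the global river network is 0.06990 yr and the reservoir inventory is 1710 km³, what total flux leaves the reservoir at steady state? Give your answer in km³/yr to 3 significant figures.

24500 km³/yr

F = M / τ = 1710 / 0.06990 = 24460 km³/yr.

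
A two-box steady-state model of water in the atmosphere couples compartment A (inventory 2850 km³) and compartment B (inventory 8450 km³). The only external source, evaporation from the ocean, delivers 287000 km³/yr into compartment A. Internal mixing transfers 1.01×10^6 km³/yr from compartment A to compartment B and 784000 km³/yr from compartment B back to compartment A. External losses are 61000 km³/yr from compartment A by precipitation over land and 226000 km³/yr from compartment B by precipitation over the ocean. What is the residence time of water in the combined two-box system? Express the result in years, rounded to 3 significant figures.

0.0394 yr

For the system as a whole, the A↔B exchange is internal and contributes nothing to the throughput; only the external sinks remove mass.
M_total = 2850 + 8450 = 11300 km³.
ΣF_external_out = 61000 + 226000 = 287000 km³/yr.
τ = M_total / ΣF_ext = 11300 / 287000 = 0.03937 yr.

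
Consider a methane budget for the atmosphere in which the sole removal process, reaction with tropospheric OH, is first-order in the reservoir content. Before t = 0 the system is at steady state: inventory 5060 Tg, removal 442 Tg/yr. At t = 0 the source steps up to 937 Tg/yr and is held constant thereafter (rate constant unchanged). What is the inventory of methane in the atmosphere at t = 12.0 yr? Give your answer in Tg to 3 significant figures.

τ = M₀/F₀ = 5060/442 = 11.45 yr; rate constant k = 1/τ.
New steady state M_∞ = F₁/k = F₁·τ = 937 × 11.45 = 10727 Tg.
M(t) = M_∞ + (M₀ − M_∞)·e^(−t/τ); t/τ = 12.0/11.45 = 1.048, so e^(−t/τ) = 0.3506.
M(t) = 10727 − 5667 × 0.3506 = 8740.2 Tg.

8740 Tg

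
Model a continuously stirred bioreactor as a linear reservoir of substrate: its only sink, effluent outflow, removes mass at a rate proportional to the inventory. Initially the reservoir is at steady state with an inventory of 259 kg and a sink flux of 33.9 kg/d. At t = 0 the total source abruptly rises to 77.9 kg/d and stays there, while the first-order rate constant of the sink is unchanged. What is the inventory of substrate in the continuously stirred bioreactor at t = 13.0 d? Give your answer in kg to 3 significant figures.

534 kg

The sink rate constant is k = F₀/M₀ = 33.9/259 = 0.1309 d⁻¹.
Solving dM/dt = F₁ − kM with M(0) = M₀ gives M(t) = F₁/k + (M₀ − F₁/k)·e^(−kt).
F₁/k = 77.9/0.1309 = 595.17 kg; kt = 0.1309 × 13.0 = 1.702, e^(−kt) = 0.1824.
M(13.0) = 595.17 + (259 − 595.17) × 0.1824 = 595.17 − 61.32 = 533.85 kg.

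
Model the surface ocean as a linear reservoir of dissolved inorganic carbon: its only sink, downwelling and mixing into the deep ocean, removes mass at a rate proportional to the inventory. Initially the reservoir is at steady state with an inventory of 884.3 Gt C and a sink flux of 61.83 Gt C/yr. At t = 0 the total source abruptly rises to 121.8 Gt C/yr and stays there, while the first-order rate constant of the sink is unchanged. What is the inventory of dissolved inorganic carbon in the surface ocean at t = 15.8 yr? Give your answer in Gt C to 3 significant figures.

1460 Gt C

The sink rate constant is k = F₀/M₀ = 61.83/884.3 = 0.06992 yr⁻¹.
Solving dM/dt = F₁ − kM with M(0) = M₀ gives M(t) = F₁/k + (M₀ − F₁/k)·e^(−kt).
F₁/k = 121.8/0.06992 = 1742.0 Gt C; kt = 0.06992 × 15.8 = 1.105, e^(−kt) = 0.3313.
M(15.8) = 1742.0 + (884.3 − 1742.0) × 0.3313 = 1742.0 − 284.2 = 1457.8 Gt C.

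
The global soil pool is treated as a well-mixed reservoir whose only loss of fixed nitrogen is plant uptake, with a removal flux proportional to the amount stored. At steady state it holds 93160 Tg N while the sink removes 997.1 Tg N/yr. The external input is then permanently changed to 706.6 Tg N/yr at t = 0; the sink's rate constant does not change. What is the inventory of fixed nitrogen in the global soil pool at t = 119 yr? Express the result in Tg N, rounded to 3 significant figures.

73600 Tg N

Residence time τ = M₀/F₀ = 93.43 yr. The eventual steady state is M_∞ = M₀·(F₁/F₀) = 93160 × 706.6/997.1 = 66018 Tg N.
The anomaly ΔM(t) = M(t) − M_∞ decays as ΔM₀·e^(−t/τ) with ΔM₀ = 93160 − 66018 = 27140 Tg N.
At t = 119 yr, e^(−t/τ) = e^(−1.274) = 0.2798, so ΔM = 7594 Tg N and M = 66018 + 7594 = 73613 Tg N.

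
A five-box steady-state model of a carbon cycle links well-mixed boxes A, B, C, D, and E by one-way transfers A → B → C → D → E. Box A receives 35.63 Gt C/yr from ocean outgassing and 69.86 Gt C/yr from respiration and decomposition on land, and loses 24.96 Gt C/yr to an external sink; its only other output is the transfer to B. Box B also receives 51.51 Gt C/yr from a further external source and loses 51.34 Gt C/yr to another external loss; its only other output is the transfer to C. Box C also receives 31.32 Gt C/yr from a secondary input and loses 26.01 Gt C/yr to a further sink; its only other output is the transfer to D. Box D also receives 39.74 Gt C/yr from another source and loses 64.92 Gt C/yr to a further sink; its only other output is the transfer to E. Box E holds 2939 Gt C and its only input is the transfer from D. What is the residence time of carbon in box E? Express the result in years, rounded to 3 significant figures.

48.3 yr

Box A: F(A→B) = (35.63 + 69.86) − 24.96 = 80.530 Gt C/yr.
Box B: F(B→C) = (80.530 + 51.51) − 51.34 = 80.700 Gt C/yr.
Box C: F(C→D) = (80.700 + 31.32) − 26.01 = 86.010 Gt C/yr.
Box D: F(D→E) = (86.010 + 39.74) − 64.92 = 60.830 Gt C/yr.
Box E throughput = its input = 60.830 Gt C/yr; τ = 2939 / 60.830 = 48.31 yr.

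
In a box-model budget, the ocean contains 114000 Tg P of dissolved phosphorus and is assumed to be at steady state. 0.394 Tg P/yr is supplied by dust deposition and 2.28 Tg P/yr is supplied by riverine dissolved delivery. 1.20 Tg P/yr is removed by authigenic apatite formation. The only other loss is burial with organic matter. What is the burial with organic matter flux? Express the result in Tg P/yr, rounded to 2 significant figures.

1.5 Tg P/yr

At steady state ΣF_in = ΣF_out.
ΣF_in = 0.394 + 2.28 = 2.6740 Tg P/yr.
Burial with organic matter flux = ΣF_in − (1.20) = 2.6740 − 1.200 = 1.474 Tg P/yr.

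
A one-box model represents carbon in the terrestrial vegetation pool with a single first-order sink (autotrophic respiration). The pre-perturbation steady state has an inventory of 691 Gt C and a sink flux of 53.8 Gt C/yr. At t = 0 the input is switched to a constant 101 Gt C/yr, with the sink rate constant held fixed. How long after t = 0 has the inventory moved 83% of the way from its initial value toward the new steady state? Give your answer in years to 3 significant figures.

22.8 yr

τ = M₀/F₀ = 691/53.8 = 12.84 yr.
The remaining gap fraction is e^(−t/τ); 83% covered ⇒ e^(−t/τ) = 0.170.
t = −τ ln(0.170) = 12.84 × 1.772 = 22.76 yr.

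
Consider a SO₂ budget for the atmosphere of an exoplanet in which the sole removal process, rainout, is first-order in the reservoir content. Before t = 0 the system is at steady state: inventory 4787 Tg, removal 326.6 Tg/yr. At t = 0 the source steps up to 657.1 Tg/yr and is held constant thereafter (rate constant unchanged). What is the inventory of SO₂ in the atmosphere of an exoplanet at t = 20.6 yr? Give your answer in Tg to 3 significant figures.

Residence time τ = M₀/F₀ = 14.66 yr. The eventual steady state is M_∞ = M₀·(F₁/F₀) = 4787 × 657.1/326.6 = 9631.2 Tg.
The anomaly ΔM(t) = M(t) − M_∞ decays as ΔM₀·e^(−t/τ) with ΔM₀ = 4787 − 9631.2 = −4844 Tg.
At t = 20.6 yr, e^(−t/τ) = e^(−1.405) = 0.2453, so ΔM = −1188 Tg and M = 9631.2 − 1188 = 8443.1 Tg.

8440 Tg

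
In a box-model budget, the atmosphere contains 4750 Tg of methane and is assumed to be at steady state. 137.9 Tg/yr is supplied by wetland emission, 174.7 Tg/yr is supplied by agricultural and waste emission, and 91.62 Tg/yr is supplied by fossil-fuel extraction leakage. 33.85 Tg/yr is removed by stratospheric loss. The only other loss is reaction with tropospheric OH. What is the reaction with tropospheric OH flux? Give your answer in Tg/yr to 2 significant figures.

At steady state ΣF_in = ΣF_out.
ΣF_in = 137.9 + 174.7 + 91.62 = 404.22 Tg/yr.
Reaction with tropospheric OH flux = ΣF_in − (33.85) = 404.22 − 33.85 = 370.4 Tg/yr.

370 Tg/yr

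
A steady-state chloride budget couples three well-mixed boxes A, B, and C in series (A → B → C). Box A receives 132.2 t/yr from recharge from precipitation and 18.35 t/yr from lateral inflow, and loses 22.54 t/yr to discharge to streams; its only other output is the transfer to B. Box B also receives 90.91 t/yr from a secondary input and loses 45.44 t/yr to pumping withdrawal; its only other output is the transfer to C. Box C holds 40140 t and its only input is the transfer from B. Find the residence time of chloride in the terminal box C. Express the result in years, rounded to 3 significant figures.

231 yr

Box A: F(A→B) = (132.2 + 18.35) − 22.54 = 128.01 t/yr.
Box B: F(B→C) = (128.01 + 90.91) − 45.44 = 173.48 t/yr.
Box C throughput = its input = 173.48 t/yr; τ = 40140 / 173.48 = 231.4 yr.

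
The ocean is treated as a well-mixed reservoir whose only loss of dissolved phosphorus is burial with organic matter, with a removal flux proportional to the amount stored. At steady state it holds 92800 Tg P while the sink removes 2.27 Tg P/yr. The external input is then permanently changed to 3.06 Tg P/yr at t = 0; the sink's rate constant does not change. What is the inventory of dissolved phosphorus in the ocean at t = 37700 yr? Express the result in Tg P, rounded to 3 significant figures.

The sink rate constant is k = F₀/M₀ = 2.27/92800 = 2.446×10^-5 yr⁻¹.
Solving dM/dt = F₁ − kM with M(0) = M₀ gives M(t) = F₁/k + (M₀ − F₁/k)·e^(−kt).
F₁/k = 3.06/2.446×10^-5 = 125100 Tg P; kt = 2.446×10^-5 × 37700 = 0.9222, e^(−kt) = 0.3976.
M(37700) = 125100 + (92800 − 125100) × 0.3976 = 125100 − 12840 = 112250 Tg P.

112000 Tg P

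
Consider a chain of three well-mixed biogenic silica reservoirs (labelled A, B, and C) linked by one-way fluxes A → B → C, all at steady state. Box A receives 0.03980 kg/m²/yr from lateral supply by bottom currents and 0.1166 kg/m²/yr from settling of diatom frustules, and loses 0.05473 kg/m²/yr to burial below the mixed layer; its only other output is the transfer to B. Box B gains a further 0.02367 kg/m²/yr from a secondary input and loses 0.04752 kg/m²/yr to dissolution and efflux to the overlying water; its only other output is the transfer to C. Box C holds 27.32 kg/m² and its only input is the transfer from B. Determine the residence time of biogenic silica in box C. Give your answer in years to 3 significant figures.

Box A: F(A→B) = (0.03980 + 0.1166) − 0.05473 = 0.10167 kg/m²/yr.
Box B: F(B→C) = (0.10167 + 0.02367) − 0.04752 = 0.077820 kg/m²/yr.
Box C throughput = its input = 0.077820 kg/m²/yr; τ = 27.32 / 0.077820 = 351.1 yr.

351 yr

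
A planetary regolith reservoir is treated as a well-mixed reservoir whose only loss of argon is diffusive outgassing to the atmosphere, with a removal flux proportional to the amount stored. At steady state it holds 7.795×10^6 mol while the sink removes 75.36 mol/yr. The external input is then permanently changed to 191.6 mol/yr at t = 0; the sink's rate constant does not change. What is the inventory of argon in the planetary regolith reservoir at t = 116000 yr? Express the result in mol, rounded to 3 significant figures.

1.59×10^7 mol

Residence time τ = M₀/F₀ = 103400 yr. The eventual steady state is M_∞ = M₀·(F₁/F₀) = 7.795×10^6 × 191.6/75.36 = 1.9818×10^7 mol.
The anomaly ΔM(t) = M(t) − M_∞ decays as ΔM₀·e^(−t/τ) with ΔM₀ = 7.795×10^6 − 1.9818×10^7 = −1.202×10^7 mol.
At t = 116000 yr, e^(−t/τ) = e^(−1.121) = 0.3258, so ΔM = −3.917×10^6 mol and M = 1.9818×10^7 − 3.917×10^6 = 1.5901×10^7 mol.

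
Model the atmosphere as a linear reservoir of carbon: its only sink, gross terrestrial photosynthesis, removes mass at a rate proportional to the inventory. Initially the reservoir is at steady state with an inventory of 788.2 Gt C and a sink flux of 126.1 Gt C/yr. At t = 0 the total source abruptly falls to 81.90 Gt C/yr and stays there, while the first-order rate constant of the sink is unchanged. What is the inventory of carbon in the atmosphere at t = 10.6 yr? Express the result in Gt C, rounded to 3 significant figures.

τ = M₀/F₀ = 788.2/126.1 = 6.251 yr; rate constant k = 1/τ.
New steady state M_∞ = F₁/k = F₁·τ = 81.90 × 6.251 = 511.92 Gt C.
M(t) = M_∞ + (M₀ − M_∞)·e^(−t/τ); t/τ = 10.6/6.251 = 1.696, so e^(−t/τ) = 0.1834.
M(t) = 511.92 + 276.3 × 0.1834 = 562.61 Gt C.

563 Gt C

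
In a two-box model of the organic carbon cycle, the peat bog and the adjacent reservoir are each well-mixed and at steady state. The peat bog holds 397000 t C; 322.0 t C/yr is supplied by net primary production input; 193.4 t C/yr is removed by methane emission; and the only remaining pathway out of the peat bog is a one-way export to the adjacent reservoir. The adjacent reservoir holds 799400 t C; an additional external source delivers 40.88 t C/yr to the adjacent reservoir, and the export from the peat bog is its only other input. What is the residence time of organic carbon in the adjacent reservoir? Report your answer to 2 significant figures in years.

Balance the peat bog: ΣF_in = 322.00 t C/yr.
Export to the adjacent reservoir = ΣF_in − (193.4) = 128.60 t C/yr.
Total input to the adjacent reservoir = 128.60 + 40.88 = 169.48 t C/yr; at steady state this equals its total output.
τ = M / F = 799400 / 169.48 = 4717 yr.

4700 yr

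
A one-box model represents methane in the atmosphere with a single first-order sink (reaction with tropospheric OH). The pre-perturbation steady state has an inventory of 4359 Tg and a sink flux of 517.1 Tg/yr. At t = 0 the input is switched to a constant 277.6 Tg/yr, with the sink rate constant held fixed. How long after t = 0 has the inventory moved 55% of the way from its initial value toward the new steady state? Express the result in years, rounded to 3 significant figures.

6.73 yr

τ = M₀/F₀ = 4359/517.1 = 8.430 yr.
The remaining gap fraction is e^(−t/τ); 55% covered ⇒ e^(−t/τ) = 0.450.
t = −τ ln(0.450) = 8.430 × 0.7985 = 6.731 yr.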